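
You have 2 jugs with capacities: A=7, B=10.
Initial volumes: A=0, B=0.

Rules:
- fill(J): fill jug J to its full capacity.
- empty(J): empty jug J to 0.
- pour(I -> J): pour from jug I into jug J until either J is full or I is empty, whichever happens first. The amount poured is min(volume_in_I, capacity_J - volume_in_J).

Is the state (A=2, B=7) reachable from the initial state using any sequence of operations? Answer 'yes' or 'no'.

BFS explored all 34 reachable states.
Reachable set includes: (0,0), (0,1), (0,2), (0,3), (0,4), (0,5), (0,6), (0,7), (0,8), (0,9), (0,10), (1,0) ...
Target (A=2, B=7) not in reachable set → no.

Answer: no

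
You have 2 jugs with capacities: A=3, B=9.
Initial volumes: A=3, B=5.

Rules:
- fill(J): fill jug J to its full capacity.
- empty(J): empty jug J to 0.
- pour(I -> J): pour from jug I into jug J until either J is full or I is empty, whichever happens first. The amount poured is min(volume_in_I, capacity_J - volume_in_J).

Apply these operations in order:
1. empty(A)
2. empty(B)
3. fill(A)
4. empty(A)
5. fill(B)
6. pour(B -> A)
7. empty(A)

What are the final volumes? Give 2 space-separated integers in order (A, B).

Answer: 0 6

Derivation:
Step 1: empty(A) -> (A=0 B=5)
Step 2: empty(B) -> (A=0 B=0)
Step 3: fill(A) -> (A=3 B=0)
Step 4: empty(A) -> (A=0 B=0)
Step 5: fill(B) -> (A=0 B=9)
Step 6: pour(B -> A) -> (A=3 B=6)
Step 7: empty(A) -> (A=0 B=6)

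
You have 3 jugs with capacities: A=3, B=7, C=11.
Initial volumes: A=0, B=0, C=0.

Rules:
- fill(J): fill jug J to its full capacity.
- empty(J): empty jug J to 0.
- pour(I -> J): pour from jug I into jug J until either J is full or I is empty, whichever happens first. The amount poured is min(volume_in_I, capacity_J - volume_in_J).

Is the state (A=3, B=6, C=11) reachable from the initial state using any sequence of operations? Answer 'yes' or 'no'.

BFS from (A=0, B=0, C=0):
  1. fill(A) -> (A=3 B=0 C=0)
  2. fill(C) -> (A=3 B=0 C=11)
  3. pour(A -> B) -> (A=0 B=3 C=11)
  4. fill(A) -> (A=3 B=3 C=11)
  5. pour(A -> B) -> (A=0 B=6 C=11)
  6. fill(A) -> (A=3 B=6 C=11)
Target reached → yes.

Answer: yes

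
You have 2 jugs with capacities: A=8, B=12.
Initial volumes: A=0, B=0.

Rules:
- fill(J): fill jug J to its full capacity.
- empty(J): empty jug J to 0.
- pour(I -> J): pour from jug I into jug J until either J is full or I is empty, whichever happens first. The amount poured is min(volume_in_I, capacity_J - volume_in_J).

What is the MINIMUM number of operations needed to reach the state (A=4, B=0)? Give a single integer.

Answer: 4

Derivation:
BFS from (A=0, B=0). One shortest path:
  1. fill(B) -> (A=0 B=12)
  2. pour(B -> A) -> (A=8 B=4)
  3. empty(A) -> (A=0 B=4)
  4. pour(B -> A) -> (A=4 B=0)
Reached target in 4 moves.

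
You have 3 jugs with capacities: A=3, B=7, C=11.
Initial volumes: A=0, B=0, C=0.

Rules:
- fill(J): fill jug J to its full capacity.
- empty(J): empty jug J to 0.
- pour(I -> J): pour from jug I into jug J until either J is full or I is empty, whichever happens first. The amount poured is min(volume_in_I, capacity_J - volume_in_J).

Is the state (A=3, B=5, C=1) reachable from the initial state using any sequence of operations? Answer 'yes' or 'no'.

Answer: yes

Derivation:
BFS from (A=0, B=0, C=0):
  1. fill(A) -> (A=3 B=0 C=0)
  2. pour(A -> B) -> (A=0 B=3 C=0)
  3. fill(A) -> (A=3 B=3 C=0)
  4. pour(A -> B) -> (A=0 B=6 C=0)
  5. fill(A) -> (A=3 B=6 C=0)
  6. pour(A -> B) -> (A=2 B=7 C=0)
  7. pour(B -> C) -> (A=2 B=0 C=7)
  8. pour(A -> B) -> (A=0 B=2 C=7)
  9. pour(C -> A) -> (A=3 B=2 C=4)
  10. pour(A -> B) -> (A=0 B=5 C=4)
  11. pour(C -> A) -> (A=3 B=5 C=1)
Target reached → yes.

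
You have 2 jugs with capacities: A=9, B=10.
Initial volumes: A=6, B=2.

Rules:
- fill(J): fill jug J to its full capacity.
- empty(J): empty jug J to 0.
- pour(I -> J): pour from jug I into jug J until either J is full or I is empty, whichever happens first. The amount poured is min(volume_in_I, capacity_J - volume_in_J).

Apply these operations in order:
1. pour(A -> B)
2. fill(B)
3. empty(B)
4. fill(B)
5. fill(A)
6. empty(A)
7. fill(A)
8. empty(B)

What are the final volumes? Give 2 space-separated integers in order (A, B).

Step 1: pour(A -> B) -> (A=0 B=8)
Step 2: fill(B) -> (A=0 B=10)
Step 3: empty(B) -> (A=0 B=0)
Step 4: fill(B) -> (A=0 B=10)
Step 5: fill(A) -> (A=9 B=10)
Step 6: empty(A) -> (A=0 B=10)
Step 7: fill(A) -> (A=9 B=10)
Step 8: empty(B) -> (A=9 B=0)

Answer: 9 0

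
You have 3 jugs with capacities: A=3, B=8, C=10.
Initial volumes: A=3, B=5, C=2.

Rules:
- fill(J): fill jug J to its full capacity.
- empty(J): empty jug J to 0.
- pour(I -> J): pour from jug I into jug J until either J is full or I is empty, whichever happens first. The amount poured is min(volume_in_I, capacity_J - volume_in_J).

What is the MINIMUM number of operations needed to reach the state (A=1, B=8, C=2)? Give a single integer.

Answer: 5

Derivation:
BFS from (A=3, B=5, C=2). One shortest path:
  1. fill(B) -> (A=3 B=8 C=2)
  2. empty(C) -> (A=3 B=8 C=0)
  3. pour(B -> C) -> (A=3 B=0 C=8)
  4. pour(A -> C) -> (A=1 B=0 C=10)
  5. pour(C -> B) -> (A=1 B=8 C=2)
Reached target in 5 moves.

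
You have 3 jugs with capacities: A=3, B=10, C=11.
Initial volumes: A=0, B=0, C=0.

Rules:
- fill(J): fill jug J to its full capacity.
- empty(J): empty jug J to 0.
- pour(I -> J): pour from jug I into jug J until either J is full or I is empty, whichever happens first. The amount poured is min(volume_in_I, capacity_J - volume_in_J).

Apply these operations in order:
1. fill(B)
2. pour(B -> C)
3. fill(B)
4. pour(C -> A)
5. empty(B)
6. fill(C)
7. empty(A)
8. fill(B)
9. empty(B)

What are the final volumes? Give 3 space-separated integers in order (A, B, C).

Step 1: fill(B) -> (A=0 B=10 C=0)
Step 2: pour(B -> C) -> (A=0 B=0 C=10)
Step 3: fill(B) -> (A=0 B=10 C=10)
Step 4: pour(C -> A) -> (A=3 B=10 C=7)
Step 5: empty(B) -> (A=3 B=0 C=7)
Step 6: fill(C) -> (A=3 B=0 C=11)
Step 7: empty(A) -> (A=0 B=0 C=11)
Step 8: fill(B) -> (A=0 B=10 C=11)
Step 9: empty(B) -> (A=0 B=0 C=11)

Answer: 0 0 11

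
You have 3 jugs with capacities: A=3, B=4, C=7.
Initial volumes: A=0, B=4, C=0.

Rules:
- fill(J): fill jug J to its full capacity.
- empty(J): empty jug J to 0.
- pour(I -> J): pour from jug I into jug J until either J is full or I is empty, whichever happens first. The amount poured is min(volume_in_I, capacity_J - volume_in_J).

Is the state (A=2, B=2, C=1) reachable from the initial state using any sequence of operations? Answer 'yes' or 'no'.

Answer: no

Derivation:
BFS explored all 124 reachable states.
Reachable set includes: (0,0,0), (0,0,1), (0,0,2), (0,0,3), (0,0,4), (0,0,5), (0,0,6), (0,0,7), (0,1,0), (0,1,1), (0,1,2), (0,1,3) ...
Target (A=2, B=2, C=1) not in reachable set → no.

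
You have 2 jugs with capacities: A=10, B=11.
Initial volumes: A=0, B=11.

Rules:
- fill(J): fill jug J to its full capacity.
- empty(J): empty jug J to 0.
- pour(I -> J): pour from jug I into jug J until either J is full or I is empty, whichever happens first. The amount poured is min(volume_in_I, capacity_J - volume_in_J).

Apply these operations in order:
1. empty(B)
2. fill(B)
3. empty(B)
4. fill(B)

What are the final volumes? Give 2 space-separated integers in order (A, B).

Answer: 0 11

Derivation:
Step 1: empty(B) -> (A=0 B=0)
Step 2: fill(B) -> (A=0 B=11)
Step 3: empty(B) -> (A=0 B=0)
Step 4: fill(B) -> (A=0 B=11)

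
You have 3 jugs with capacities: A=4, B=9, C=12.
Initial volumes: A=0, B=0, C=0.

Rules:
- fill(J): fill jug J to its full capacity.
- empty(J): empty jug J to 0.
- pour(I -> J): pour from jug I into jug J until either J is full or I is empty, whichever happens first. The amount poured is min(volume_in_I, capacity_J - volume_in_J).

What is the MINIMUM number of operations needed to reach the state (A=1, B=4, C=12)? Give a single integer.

BFS from (A=0, B=0, C=0). One shortest path:
  1. fill(A) -> (A=4 B=0 C=0)
  2. fill(B) -> (A=4 B=9 C=0)
  3. pour(B -> C) -> (A=4 B=0 C=9)
  4. pour(A -> B) -> (A=0 B=4 C=9)
  5. fill(A) -> (A=4 B=4 C=9)
  6. pour(A -> C) -> (A=1 B=4 C=12)
Reached target in 6 moves.

Answer: 6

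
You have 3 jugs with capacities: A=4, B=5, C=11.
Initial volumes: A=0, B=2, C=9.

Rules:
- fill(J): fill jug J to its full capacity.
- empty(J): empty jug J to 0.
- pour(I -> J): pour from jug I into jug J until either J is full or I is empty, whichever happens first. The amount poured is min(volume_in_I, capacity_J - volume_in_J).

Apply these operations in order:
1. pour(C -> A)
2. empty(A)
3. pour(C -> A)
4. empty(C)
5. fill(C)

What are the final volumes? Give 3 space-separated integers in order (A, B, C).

Answer: 4 2 11

Derivation:
Step 1: pour(C -> A) -> (A=4 B=2 C=5)
Step 2: empty(A) -> (A=0 B=2 C=5)
Step 3: pour(C -> A) -> (A=4 B=2 C=1)
Step 4: empty(C) -> (A=4 B=2 C=0)
Step 5: fill(C) -> (A=4 B=2 C=11)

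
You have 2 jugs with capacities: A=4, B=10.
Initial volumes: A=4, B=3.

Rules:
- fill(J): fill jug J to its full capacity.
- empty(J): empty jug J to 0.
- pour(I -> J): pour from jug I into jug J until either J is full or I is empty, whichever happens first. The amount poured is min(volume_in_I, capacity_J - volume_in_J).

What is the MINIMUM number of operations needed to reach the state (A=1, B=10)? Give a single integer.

Answer: 3

Derivation:
BFS from (A=4, B=3). One shortest path:
  1. pour(A -> B) -> (A=0 B=7)
  2. fill(A) -> (A=4 B=7)
  3. pour(A -> B) -> (A=1 B=10)
Reached target in 3 moves.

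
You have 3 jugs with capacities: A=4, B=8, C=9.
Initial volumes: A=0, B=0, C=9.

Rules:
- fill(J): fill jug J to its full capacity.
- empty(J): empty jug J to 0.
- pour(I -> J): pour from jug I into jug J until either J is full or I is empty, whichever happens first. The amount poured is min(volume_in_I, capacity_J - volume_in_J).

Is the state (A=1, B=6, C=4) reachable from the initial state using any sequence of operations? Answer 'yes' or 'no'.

BFS explored all 282 reachable states.
Reachable set includes: (0,0,0), (0,0,1), (0,0,2), (0,0,3), (0,0,4), (0,0,5), (0,0,6), (0,0,7), (0,0,8), (0,0,9), (0,1,0), (0,1,1) ...
Target (A=1, B=6, C=4) not in reachable set → no.

Answer: no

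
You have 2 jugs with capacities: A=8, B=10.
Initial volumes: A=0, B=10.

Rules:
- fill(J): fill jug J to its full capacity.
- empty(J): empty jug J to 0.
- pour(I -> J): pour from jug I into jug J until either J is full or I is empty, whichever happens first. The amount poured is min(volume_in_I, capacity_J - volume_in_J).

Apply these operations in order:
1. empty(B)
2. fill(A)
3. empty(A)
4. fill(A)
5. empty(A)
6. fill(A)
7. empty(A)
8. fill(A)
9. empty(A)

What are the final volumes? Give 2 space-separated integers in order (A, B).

Step 1: empty(B) -> (A=0 B=0)
Step 2: fill(A) -> (A=8 B=0)
Step 3: empty(A) -> (A=0 B=0)
Step 4: fill(A) -> (A=8 B=0)
Step 5: empty(A) -> (A=0 B=0)
Step 6: fill(A) -> (A=8 B=0)
Step 7: empty(A) -> (A=0 B=0)
Step 8: fill(A) -> (A=8 B=0)
Step 9: empty(A) -> (A=0 B=0)

Answer: 0 0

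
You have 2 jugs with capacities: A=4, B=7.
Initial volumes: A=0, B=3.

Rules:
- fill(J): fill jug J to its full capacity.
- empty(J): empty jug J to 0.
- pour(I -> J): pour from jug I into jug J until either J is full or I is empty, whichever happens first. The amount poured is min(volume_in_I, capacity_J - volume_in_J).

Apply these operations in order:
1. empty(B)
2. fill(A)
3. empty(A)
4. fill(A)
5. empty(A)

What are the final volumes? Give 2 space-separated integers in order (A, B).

Answer: 0 0

Derivation:
Step 1: empty(B) -> (A=0 B=0)
Step 2: fill(A) -> (A=4 B=0)
Step 3: empty(A) -> (A=0 B=0)
Step 4: fill(A) -> (A=4 B=0)
Step 5: empty(A) -> (A=0 B=0)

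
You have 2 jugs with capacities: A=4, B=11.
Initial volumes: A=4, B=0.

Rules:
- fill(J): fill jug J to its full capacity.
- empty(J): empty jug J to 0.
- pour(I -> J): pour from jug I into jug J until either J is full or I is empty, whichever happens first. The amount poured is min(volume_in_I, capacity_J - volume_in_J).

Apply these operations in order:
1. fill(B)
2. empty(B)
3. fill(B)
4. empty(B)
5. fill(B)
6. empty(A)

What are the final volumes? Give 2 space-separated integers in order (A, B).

Answer: 0 11

Derivation:
Step 1: fill(B) -> (A=4 B=11)
Step 2: empty(B) -> (A=4 B=0)
Step 3: fill(B) -> (A=4 B=11)
Step 4: empty(B) -> (A=4 B=0)
Step 5: fill(B) -> (A=4 B=11)
Step 6: empty(A) -> (A=0 B=11)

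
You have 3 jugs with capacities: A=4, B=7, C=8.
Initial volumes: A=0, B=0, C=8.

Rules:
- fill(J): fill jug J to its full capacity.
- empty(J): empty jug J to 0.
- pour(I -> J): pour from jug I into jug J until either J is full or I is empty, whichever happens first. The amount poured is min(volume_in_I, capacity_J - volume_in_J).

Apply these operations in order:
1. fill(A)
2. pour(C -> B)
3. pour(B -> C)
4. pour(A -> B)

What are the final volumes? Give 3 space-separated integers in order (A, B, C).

Step 1: fill(A) -> (A=4 B=0 C=8)
Step 2: pour(C -> B) -> (A=4 B=7 C=1)
Step 3: pour(B -> C) -> (A=4 B=0 C=8)
Step 4: pour(A -> B) -> (A=0 B=4 C=8)

Answer: 0 4 8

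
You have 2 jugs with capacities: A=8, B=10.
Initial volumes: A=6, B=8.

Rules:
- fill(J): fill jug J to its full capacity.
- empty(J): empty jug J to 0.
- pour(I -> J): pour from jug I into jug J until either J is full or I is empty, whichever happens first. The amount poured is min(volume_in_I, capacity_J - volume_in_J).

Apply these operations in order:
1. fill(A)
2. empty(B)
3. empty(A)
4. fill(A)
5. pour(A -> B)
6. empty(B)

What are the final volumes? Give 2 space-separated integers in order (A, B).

Answer: 0 0

Derivation:
Step 1: fill(A) -> (A=8 B=8)
Step 2: empty(B) -> (A=8 B=0)
Step 3: empty(A) -> (A=0 B=0)
Step 4: fill(A) -> (A=8 B=0)
Step 5: pour(A -> B) -> (A=0 B=8)
Step 6: empty(B) -> (A=0 B=0)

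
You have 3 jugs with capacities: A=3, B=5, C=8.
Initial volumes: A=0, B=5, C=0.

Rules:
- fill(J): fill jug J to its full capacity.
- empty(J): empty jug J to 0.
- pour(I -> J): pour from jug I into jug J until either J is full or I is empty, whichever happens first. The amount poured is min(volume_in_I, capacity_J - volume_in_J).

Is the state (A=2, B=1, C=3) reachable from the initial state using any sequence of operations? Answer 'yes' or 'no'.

BFS explored all 160 reachable states.
Reachable set includes: (0,0,0), (0,0,1), (0,0,2), (0,0,3), (0,0,4), (0,0,5), (0,0,6), (0,0,7), (0,0,8), (0,1,0), (0,1,1), (0,1,2) ...
Target (A=2, B=1, C=3) not in reachable set → no.

Answer: no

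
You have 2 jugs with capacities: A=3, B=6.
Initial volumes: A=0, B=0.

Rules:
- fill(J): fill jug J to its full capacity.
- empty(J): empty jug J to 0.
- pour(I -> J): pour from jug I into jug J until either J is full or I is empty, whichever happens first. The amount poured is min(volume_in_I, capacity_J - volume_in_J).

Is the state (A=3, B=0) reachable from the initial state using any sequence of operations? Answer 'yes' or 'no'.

BFS from (A=0, B=0):
  1. fill(A) -> (A=3 B=0)
Target reached → yes.

Answer: yes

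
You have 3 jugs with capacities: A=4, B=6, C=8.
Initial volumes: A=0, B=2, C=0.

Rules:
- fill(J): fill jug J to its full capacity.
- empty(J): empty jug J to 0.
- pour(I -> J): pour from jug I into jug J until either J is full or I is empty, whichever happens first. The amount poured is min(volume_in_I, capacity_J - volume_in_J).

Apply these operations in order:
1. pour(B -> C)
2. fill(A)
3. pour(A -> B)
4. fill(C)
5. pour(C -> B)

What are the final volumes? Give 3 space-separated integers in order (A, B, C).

Answer: 0 6 6

Derivation:
Step 1: pour(B -> C) -> (A=0 B=0 C=2)
Step 2: fill(A) -> (A=4 B=0 C=2)
Step 3: pour(A -> B) -> (A=0 B=4 C=2)
Step 4: fill(C) -> (A=0 B=4 C=8)
Step 5: pour(C -> B) -> (A=0 B=6 C=6)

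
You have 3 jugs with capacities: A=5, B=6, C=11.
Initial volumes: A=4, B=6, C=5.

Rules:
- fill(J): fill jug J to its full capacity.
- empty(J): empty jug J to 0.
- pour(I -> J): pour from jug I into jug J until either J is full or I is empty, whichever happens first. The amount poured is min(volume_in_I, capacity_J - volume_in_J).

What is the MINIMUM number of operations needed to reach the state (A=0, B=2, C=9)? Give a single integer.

BFS from (A=4, B=6, C=5). One shortest path:
  1. empty(A) -> (A=0 B=6 C=5)
  2. pour(B -> A) -> (A=5 B=1 C=5)
  3. pour(A -> C) -> (A=0 B=1 C=10)
  4. pour(B -> A) -> (A=1 B=0 C=10)
  5. pour(C -> B) -> (A=1 B=6 C=4)
  6. pour(B -> A) -> (A=5 B=2 C=4)
  7. pour(A -> C) -> (A=0 B=2 C=9)
Reached target in 7 moves.

Answer: 7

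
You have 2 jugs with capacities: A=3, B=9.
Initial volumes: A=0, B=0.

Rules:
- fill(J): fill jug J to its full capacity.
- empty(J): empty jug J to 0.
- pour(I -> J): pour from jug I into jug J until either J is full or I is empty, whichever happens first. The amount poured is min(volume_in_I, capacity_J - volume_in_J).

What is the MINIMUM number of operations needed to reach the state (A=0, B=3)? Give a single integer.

Answer: 2

Derivation:
BFS from (A=0, B=0). One shortest path:
  1. fill(A) -> (A=3 B=0)
  2. pour(A -> B) -> (A=0 B=3)
Reached target in 2 moves.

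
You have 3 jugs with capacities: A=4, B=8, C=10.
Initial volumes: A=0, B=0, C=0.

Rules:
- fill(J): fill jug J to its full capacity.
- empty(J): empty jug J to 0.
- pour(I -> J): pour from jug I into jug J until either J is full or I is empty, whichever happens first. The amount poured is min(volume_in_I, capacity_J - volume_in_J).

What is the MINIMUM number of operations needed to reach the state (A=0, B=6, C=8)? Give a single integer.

BFS from (A=0, B=0, C=0). One shortest path:
  1. fill(C) -> (A=0 B=0 C=10)
  2. pour(C -> A) -> (A=4 B=0 C=6)
  3. pour(C -> B) -> (A=4 B=6 C=0)
  4. pour(A -> C) -> (A=0 B=6 C=4)
  5. fill(A) -> (A=4 B=6 C=4)
  6. pour(A -> C) -> (A=0 B=6 C=8)
Reached target in 6 moves.

Answer: 6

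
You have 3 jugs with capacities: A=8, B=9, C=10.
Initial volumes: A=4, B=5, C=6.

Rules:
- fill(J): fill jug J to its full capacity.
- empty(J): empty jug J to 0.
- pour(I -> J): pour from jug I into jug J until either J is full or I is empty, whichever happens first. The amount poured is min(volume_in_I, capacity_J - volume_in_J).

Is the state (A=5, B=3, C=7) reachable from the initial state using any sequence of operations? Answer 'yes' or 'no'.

BFS explored all 487 reachable states.
Reachable set includes: (0,0,0), (0,0,1), (0,0,2), (0,0,3), (0,0,4), (0,0,5), (0,0,6), (0,0,7), (0,0,8), (0,0,9), (0,0,10), (0,1,0) ...
Target (A=5, B=3, C=7) not in reachable set → no.

Answer: no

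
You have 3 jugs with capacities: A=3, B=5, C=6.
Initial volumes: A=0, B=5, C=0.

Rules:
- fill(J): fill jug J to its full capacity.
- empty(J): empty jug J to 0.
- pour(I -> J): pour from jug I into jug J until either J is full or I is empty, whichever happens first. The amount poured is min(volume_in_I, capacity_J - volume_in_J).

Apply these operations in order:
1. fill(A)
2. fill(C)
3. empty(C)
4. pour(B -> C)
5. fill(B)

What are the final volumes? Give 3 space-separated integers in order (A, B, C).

Answer: 3 5 5

Derivation:
Step 1: fill(A) -> (A=3 B=5 C=0)
Step 2: fill(C) -> (A=3 B=5 C=6)
Step 3: empty(C) -> (A=3 B=5 C=0)
Step 4: pour(B -> C) -> (A=3 B=0 C=5)
Step 5: fill(B) -> (A=3 B=5 C=5)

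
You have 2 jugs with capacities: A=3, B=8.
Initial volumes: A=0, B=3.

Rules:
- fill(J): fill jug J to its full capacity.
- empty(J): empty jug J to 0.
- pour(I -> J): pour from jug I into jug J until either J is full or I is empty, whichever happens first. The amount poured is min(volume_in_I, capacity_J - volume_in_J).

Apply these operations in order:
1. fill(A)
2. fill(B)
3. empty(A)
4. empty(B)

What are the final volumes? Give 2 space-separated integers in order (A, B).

Answer: 0 0

Derivation:
Step 1: fill(A) -> (A=3 B=3)
Step 2: fill(B) -> (A=3 B=8)
Step 3: empty(A) -> (A=0 B=8)
Step 4: empty(B) -> (A=0 B=0)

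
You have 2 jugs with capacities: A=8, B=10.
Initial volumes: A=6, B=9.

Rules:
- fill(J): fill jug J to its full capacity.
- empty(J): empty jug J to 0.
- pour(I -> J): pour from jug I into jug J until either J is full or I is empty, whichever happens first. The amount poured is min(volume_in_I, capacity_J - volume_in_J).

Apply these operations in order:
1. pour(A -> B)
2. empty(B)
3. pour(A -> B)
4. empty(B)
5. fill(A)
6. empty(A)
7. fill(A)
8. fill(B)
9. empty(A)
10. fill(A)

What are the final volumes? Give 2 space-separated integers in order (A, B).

Step 1: pour(A -> B) -> (A=5 B=10)
Step 2: empty(B) -> (A=5 B=0)
Step 3: pour(A -> B) -> (A=0 B=5)
Step 4: empty(B) -> (A=0 B=0)
Step 5: fill(A) -> (A=8 B=0)
Step 6: empty(A) -> (A=0 B=0)
Step 7: fill(A) -> (A=8 B=0)
Step 8: fill(B) -> (A=8 B=10)
Step 9: empty(A) -> (A=0 B=10)
Step 10: fill(A) -> (A=8 B=10)

Answer: 8 10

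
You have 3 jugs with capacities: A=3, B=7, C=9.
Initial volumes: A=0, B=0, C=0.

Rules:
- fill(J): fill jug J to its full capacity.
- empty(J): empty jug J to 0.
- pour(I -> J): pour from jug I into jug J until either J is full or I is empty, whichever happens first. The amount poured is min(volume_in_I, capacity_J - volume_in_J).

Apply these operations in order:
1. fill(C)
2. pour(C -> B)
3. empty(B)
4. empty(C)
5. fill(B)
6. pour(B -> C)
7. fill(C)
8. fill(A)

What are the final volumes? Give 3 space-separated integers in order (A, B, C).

Answer: 3 0 9

Derivation:
Step 1: fill(C) -> (A=0 B=0 C=9)
Step 2: pour(C -> B) -> (A=0 B=7 C=2)
Step 3: empty(B) -> (A=0 B=0 C=2)
Step 4: empty(C) -> (A=0 B=0 C=0)
Step 5: fill(B) -> (A=0 B=7 C=0)
Step 6: pour(B -> C) -> (A=0 B=0 C=7)
Step 7: fill(C) -> (A=0 B=0 C=9)
Step 8: fill(A) -> (A=3 B=0 C=9)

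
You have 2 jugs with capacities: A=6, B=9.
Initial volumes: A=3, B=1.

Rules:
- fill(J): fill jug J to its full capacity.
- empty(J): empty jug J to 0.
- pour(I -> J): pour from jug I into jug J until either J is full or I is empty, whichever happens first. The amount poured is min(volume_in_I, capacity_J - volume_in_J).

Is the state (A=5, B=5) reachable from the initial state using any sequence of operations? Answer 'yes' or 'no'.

Answer: no

Derivation:
BFS explored all 21 reachable states.
Reachable set includes: (0,0), (0,1), (0,3), (0,4), (0,6), (0,7), (0,9), (1,0), (1,9), (3,0), (3,1), (3,9) ...
Target (A=5, B=5) not in reachable set → no.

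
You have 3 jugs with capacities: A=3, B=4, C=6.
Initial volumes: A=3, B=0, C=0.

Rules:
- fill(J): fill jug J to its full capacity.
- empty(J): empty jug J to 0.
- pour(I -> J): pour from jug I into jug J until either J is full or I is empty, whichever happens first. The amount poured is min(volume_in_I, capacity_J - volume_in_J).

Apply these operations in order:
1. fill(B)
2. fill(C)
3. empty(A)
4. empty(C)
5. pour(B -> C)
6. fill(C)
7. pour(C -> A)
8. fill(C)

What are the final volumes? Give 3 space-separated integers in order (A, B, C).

Answer: 3 0 6

Derivation:
Step 1: fill(B) -> (A=3 B=4 C=0)
Step 2: fill(C) -> (A=3 B=4 C=6)
Step 3: empty(A) -> (A=0 B=4 C=6)
Step 4: empty(C) -> (A=0 B=4 C=0)
Step 5: pour(B -> C) -> (A=0 B=0 C=4)
Step 6: fill(C) -> (A=0 B=0 C=6)
Step 7: pour(C -> A) -> (A=3 B=0 C=3)
Step 8: fill(C) -> (A=3 B=0 C=6)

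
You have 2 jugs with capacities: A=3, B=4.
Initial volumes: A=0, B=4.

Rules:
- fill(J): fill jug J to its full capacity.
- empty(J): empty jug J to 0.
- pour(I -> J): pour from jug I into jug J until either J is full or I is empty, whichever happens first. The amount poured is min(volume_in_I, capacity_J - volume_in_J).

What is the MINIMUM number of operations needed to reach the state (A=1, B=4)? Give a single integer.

BFS from (A=0, B=4). One shortest path:
  1. pour(B -> A) -> (A=3 B=1)
  2. empty(A) -> (A=0 B=1)
  3. pour(B -> A) -> (A=1 B=0)
  4. fill(B) -> (A=1 B=4)
Reached target in 4 moves.

Answer: 4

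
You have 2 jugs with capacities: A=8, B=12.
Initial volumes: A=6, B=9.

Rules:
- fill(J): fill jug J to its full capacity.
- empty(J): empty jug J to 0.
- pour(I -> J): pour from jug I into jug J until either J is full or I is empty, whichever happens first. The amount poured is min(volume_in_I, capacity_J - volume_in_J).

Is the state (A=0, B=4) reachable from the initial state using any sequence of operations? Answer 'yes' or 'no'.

BFS from (A=6, B=9):
  1. empty(A) -> (A=0 B=9)
  2. fill(B) -> (A=0 B=12)
  3. pour(B -> A) -> (A=8 B=4)
  4. empty(A) -> (A=0 B=4)
Target reached → yes.

Answer: yes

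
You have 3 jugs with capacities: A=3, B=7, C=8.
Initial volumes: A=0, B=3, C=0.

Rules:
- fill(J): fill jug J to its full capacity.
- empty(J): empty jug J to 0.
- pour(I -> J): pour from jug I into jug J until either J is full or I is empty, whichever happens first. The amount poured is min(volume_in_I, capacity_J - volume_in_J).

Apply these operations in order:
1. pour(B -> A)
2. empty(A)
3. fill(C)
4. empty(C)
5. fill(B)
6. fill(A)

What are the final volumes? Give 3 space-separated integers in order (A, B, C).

Answer: 3 7 0

Derivation:
Step 1: pour(B -> A) -> (A=3 B=0 C=0)
Step 2: empty(A) -> (A=0 B=0 C=0)
Step 3: fill(C) -> (A=0 B=0 C=8)
Step 4: empty(C) -> (A=0 B=0 C=0)
Step 5: fill(B) -> (A=0 B=7 C=0)
Step 6: fill(A) -> (A=3 B=7 C=0)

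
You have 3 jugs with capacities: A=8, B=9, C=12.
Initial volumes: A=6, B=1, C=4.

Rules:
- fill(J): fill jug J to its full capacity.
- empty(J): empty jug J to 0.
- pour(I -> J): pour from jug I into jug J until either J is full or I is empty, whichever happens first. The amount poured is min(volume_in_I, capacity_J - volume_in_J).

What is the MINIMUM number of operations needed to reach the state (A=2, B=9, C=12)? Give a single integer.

BFS from (A=6, B=1, C=4). One shortest path:
  1. pour(C -> B) -> (A=6 B=5 C=0)
  2. fill(C) -> (A=6 B=5 C=12)
  3. pour(A -> B) -> (A=2 B=9 C=12)
Reached target in 3 moves.

Answer: 3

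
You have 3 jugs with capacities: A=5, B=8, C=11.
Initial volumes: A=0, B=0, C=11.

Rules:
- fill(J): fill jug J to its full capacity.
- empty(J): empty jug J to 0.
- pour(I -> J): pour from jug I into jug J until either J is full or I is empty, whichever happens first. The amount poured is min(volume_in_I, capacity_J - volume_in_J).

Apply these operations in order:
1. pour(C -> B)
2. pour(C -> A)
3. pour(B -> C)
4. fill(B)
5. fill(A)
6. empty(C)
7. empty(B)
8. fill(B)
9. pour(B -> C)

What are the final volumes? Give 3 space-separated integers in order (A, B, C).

Answer: 5 0 8

Derivation:
Step 1: pour(C -> B) -> (A=0 B=8 C=3)
Step 2: pour(C -> A) -> (A=3 B=8 C=0)
Step 3: pour(B -> C) -> (A=3 B=0 C=8)
Step 4: fill(B) -> (A=3 B=8 C=8)
Step 5: fill(A) -> (A=5 B=8 C=8)
Step 6: empty(C) -> (A=5 B=8 C=0)
Step 7: empty(B) -> (A=5 B=0 C=0)
Step 8: fill(B) -> (A=5 B=8 C=0)
Step 9: pour(B -> C) -> (A=5 B=0 C=8)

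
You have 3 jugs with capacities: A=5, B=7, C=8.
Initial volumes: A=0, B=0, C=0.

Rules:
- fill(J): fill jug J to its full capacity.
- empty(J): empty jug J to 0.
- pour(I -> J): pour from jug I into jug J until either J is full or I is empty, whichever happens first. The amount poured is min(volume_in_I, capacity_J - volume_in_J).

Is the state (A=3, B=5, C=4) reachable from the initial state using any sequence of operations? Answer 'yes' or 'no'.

Answer: no

Derivation:
BFS explored all 264 reachable states.
Reachable set includes: (0,0,0), (0,0,1), (0,0,2), (0,0,3), (0,0,4), (0,0,5), (0,0,6), (0,0,7), (0,0,8), (0,1,0), (0,1,1), (0,1,2) ...
Target (A=3, B=5, C=4) not in reachable set → no.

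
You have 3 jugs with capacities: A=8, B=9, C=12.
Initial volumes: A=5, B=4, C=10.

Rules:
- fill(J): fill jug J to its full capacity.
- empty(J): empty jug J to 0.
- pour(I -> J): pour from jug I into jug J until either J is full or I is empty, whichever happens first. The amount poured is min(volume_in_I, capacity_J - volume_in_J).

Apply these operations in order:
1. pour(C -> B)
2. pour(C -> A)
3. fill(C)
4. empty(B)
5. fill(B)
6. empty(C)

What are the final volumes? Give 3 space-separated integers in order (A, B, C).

Step 1: pour(C -> B) -> (A=5 B=9 C=5)
Step 2: pour(C -> A) -> (A=8 B=9 C=2)
Step 3: fill(C) -> (A=8 B=9 C=12)
Step 4: empty(B) -> (A=8 B=0 C=12)
Step 5: fill(B) -> (A=8 B=9 C=12)
Step 6: empty(C) -> (A=8 B=9 C=0)

Answer: 8 9 0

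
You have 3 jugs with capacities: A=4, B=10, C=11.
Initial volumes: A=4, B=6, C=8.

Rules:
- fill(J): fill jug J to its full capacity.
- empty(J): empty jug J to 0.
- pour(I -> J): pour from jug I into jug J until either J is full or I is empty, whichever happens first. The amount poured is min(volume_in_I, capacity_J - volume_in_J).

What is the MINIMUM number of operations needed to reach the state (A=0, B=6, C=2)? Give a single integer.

Answer: 5

Derivation:
BFS from (A=4, B=6, C=8). One shortest path:
  1. empty(B) -> (A=4 B=0 C=8)
  2. pour(A -> B) -> (A=0 B=4 C=8)
  3. pour(C -> B) -> (A=0 B=10 C=2)
  4. pour(B -> A) -> (A=4 B=6 C=2)
  5. empty(A) -> (A=0 B=6 C=2)
Reached target in 5 moves.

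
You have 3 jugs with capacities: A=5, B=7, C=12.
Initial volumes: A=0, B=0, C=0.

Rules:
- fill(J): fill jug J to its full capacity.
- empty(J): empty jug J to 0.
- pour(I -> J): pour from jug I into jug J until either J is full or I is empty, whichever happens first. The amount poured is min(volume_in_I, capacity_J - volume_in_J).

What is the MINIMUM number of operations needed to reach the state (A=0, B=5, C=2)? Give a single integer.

BFS from (A=0, B=0, C=0). One shortest path:
  1. fill(B) -> (A=0 B=7 C=0)
  2. pour(B -> A) -> (A=5 B=2 C=0)
  3. pour(B -> C) -> (A=5 B=0 C=2)
  4. pour(A -> B) -> (A=0 B=5 C=2)
Reached target in 4 moves.

Answer: 4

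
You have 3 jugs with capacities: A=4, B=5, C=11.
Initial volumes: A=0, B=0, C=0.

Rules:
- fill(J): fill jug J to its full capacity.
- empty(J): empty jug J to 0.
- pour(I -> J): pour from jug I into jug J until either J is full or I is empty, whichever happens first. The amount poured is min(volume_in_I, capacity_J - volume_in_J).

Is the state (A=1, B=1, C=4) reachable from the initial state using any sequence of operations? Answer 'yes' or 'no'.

Answer: no

Derivation:
BFS explored all 240 reachable states.
Reachable set includes: (0,0,0), (0,0,1), (0,0,2), (0,0,3), (0,0,4), (0,0,5), (0,0,6), (0,0,7), (0,0,8), (0,0,9), (0,0,10), (0,0,11) ...
Target (A=1, B=1, C=4) not in reachable set → no.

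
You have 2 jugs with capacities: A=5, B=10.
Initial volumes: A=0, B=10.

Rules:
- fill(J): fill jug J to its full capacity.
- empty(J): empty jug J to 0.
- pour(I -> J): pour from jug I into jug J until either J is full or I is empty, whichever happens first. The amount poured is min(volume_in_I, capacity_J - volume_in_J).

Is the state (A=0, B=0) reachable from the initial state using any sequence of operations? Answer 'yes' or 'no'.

Answer: yes

Derivation:
BFS from (A=0, B=10):
  1. empty(B) -> (A=0 B=0)
Target reached → yes.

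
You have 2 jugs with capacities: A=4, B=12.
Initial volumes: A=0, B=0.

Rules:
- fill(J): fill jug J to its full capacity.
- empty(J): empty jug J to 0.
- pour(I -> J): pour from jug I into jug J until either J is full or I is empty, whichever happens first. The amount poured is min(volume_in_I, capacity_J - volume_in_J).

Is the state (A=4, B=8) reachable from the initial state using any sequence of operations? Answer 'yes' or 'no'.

BFS from (A=0, B=0):
  1. fill(B) -> (A=0 B=12)
  2. pour(B -> A) -> (A=4 B=8)
Target reached → yes.

Answer: yes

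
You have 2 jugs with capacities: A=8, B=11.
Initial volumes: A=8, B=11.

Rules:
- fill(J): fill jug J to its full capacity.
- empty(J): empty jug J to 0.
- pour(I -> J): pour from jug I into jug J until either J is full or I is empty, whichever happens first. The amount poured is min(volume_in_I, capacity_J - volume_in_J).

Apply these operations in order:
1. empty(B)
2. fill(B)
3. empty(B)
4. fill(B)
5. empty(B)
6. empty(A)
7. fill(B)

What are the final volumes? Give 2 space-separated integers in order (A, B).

Step 1: empty(B) -> (A=8 B=0)
Step 2: fill(B) -> (A=8 B=11)
Step 3: empty(B) -> (A=8 B=0)
Step 4: fill(B) -> (A=8 B=11)
Step 5: empty(B) -> (A=8 B=0)
Step 6: empty(A) -> (A=0 B=0)
Step 7: fill(B) -> (A=0 B=11)

Answer: 0 11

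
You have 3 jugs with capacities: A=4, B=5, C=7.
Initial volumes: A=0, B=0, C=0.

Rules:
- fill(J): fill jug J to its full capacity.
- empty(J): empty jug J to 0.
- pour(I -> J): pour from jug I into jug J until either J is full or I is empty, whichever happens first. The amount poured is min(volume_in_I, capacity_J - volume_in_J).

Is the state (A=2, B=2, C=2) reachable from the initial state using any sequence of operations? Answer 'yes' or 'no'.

BFS explored all 168 reachable states.
Reachable set includes: (0,0,0), (0,0,1), (0,0,2), (0,0,3), (0,0,4), (0,0,5), (0,0,6), (0,0,7), (0,1,0), (0,1,1), (0,1,2), (0,1,3) ...
Target (A=2, B=2, C=2) not in reachable set → no.

Answer: no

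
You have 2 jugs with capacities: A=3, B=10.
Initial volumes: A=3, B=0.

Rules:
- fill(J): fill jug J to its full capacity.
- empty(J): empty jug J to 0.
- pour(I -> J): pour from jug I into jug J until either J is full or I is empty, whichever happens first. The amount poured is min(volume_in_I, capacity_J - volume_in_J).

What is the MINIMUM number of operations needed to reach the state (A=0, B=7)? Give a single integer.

Answer: 4

Derivation:
BFS from (A=3, B=0). One shortest path:
  1. empty(A) -> (A=0 B=0)
  2. fill(B) -> (A=0 B=10)
  3. pour(B -> A) -> (A=3 B=7)
  4. empty(A) -> (A=0 B=7)
Reached target in 4 moves.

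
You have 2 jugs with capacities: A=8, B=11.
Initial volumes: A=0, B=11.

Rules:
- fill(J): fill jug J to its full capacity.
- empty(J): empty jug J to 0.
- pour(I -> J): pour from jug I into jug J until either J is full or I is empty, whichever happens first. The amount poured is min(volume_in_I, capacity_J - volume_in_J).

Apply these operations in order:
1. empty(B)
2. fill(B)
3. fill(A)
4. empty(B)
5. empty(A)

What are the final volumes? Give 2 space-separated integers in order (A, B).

Step 1: empty(B) -> (A=0 B=0)
Step 2: fill(B) -> (A=0 B=11)
Step 3: fill(A) -> (A=8 B=11)
Step 4: empty(B) -> (A=8 B=0)
Step 5: empty(A) -> (A=0 B=0)

Answer: 0 0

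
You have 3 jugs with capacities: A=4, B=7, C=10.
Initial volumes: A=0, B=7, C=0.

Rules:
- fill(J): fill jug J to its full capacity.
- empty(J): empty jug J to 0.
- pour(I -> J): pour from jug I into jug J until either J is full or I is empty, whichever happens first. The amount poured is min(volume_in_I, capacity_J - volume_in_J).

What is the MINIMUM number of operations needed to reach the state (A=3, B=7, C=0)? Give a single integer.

BFS from (A=0, B=7, C=0). One shortest path:
  1. empty(B) -> (A=0 B=0 C=0)
  2. fill(C) -> (A=0 B=0 C=10)
  3. pour(C -> B) -> (A=0 B=7 C=3)
  4. pour(C -> A) -> (A=3 B=7 C=0)
Reached target in 4 moves.

Answer: 4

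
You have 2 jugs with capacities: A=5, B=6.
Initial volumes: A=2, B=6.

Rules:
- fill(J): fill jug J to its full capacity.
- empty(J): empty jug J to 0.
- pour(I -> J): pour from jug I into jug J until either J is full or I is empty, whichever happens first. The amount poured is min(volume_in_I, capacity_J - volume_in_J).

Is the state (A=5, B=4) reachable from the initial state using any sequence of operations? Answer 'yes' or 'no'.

Answer: yes

Derivation:
BFS from (A=2, B=6):
  1. pour(B -> A) -> (A=5 B=3)
  2. empty(A) -> (A=0 B=3)
  3. pour(B -> A) -> (A=3 B=0)
  4. fill(B) -> (A=3 B=6)
  5. pour(B -> A) -> (A=5 B=4)
Target reached → yes.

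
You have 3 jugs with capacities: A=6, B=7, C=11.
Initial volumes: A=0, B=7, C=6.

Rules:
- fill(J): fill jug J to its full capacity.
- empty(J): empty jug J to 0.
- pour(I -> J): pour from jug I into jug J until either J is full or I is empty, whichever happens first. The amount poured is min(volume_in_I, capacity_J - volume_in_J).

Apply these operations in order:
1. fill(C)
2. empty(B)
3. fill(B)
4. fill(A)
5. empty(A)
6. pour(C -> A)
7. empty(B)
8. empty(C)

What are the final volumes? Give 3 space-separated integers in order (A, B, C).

Answer: 6 0 0

Derivation:
Step 1: fill(C) -> (A=0 B=7 C=11)
Step 2: empty(B) -> (A=0 B=0 C=11)
Step 3: fill(B) -> (A=0 B=7 C=11)
Step 4: fill(A) -> (A=6 B=7 C=11)
Step 5: empty(A) -> (A=0 B=7 C=11)
Step 6: pour(C -> A) -> (A=6 B=7 C=5)
Step 7: empty(B) -> (A=6 B=0 C=5)
Step 8: empty(C) -> (A=6 B=0 C=0)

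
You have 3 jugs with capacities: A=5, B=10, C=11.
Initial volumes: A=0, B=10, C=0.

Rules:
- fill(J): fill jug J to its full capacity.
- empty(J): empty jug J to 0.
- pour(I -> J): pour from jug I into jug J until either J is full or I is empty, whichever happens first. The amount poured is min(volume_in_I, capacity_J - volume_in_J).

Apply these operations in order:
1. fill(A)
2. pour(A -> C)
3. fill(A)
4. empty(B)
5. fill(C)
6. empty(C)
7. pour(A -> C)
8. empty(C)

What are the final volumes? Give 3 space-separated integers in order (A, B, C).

Step 1: fill(A) -> (A=5 B=10 C=0)
Step 2: pour(A -> C) -> (A=0 B=10 C=5)
Step 3: fill(A) -> (A=5 B=10 C=5)
Step 4: empty(B) -> (A=5 B=0 C=5)
Step 5: fill(C) -> (A=5 B=0 C=11)
Step 6: empty(C) -> (A=5 B=0 C=0)
Step 7: pour(A -> C) -> (A=0 B=0 C=5)
Step 8: empty(C) -> (A=0 B=0 C=0)

Answer: 0 0 0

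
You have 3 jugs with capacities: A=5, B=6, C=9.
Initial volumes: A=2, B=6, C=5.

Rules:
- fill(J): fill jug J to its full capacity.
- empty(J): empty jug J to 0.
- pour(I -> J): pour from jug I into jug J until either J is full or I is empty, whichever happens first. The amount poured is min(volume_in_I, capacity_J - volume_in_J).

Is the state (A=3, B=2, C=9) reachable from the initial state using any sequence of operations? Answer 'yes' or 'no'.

BFS from (A=2, B=6, C=5):
  1. pour(B -> A) -> (A=5 B=3 C=5)
  2. empty(A) -> (A=0 B=3 C=5)
  3. pour(B -> A) -> (A=3 B=0 C=5)
  4. fill(B) -> (A=3 B=6 C=5)
  5. pour(B -> C) -> (A=3 B=2 C=9)
Target reached → yes.

Answer: yes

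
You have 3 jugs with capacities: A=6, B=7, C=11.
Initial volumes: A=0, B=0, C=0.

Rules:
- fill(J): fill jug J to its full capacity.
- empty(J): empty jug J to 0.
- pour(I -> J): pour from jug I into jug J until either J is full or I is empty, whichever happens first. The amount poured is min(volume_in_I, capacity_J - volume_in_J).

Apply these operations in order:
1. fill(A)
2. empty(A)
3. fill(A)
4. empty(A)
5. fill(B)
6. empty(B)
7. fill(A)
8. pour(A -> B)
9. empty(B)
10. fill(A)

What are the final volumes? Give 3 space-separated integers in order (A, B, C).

Step 1: fill(A) -> (A=6 B=0 C=0)
Step 2: empty(A) -> (A=0 B=0 C=0)
Step 3: fill(A) -> (A=6 B=0 C=0)
Step 4: empty(A) -> (A=0 B=0 C=0)
Step 5: fill(B) -> (A=0 B=7 C=0)
Step 6: empty(B) -> (A=0 B=0 C=0)
Step 7: fill(A) -> (A=6 B=0 C=0)
Step 8: pour(A -> B) -> (A=0 B=6 C=0)
Step 9: empty(B) -> (A=0 B=0 C=0)
Step 10: fill(A) -> (A=6 B=0 C=0)

Answer: 6 0 0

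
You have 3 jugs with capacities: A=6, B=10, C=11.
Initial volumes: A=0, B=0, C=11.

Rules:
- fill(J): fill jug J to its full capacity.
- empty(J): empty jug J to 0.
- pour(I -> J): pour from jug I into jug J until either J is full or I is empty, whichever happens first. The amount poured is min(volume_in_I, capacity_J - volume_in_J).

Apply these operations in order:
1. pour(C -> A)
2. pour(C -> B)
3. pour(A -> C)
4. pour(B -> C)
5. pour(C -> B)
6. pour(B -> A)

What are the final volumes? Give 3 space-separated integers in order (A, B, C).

Answer: 6 4 1

Derivation:
Step 1: pour(C -> A) -> (A=6 B=0 C=5)
Step 2: pour(C -> B) -> (A=6 B=5 C=0)
Step 3: pour(A -> C) -> (A=0 B=5 C=6)
Step 4: pour(B -> C) -> (A=0 B=0 C=11)
Step 5: pour(C -> B) -> (A=0 B=10 C=1)
Step 6: pour(B -> A) -> (A=6 B=4 C=1)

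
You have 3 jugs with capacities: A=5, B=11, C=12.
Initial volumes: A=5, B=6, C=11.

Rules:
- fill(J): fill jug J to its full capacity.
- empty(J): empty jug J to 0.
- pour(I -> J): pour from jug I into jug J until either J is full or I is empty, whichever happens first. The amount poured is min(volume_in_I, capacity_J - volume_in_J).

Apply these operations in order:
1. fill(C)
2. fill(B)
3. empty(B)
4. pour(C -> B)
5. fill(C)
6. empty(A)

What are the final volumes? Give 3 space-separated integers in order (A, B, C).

Answer: 0 11 12

Derivation:
Step 1: fill(C) -> (A=5 B=6 C=12)
Step 2: fill(B) -> (A=5 B=11 C=12)
Step 3: empty(B) -> (A=5 B=0 C=12)
Step 4: pour(C -> B) -> (A=5 B=11 C=1)
Step 5: fill(C) -> (A=5 B=11 C=12)
Step 6: empty(A) -> (A=0 B=11 C=12)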